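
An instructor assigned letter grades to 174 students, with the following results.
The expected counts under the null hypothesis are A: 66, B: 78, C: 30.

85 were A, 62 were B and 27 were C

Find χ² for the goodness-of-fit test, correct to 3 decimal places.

9.052

A: (85 − 66)²/66 = 361/66 = 5.4697
B: (62 − 78)²/78 = 256/78 = 3.2821
C: (27 − 30)²/30 = 9/30 = 0.3000
Sum = 9.052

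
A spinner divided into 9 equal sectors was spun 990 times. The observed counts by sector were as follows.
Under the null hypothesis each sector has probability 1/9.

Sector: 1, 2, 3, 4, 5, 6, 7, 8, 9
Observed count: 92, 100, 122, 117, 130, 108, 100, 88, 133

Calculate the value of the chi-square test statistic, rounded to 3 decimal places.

Expected count for each of the 9 categories: 990/9 = 110.
1: (92 − 110)²/110 = 324/110 = 2.9455
2: (100 − 110)²/110 = 100/110 = 0.9091
3: (122 − 110)²/110 = 144/110 = 1.3091
4: (117 − 110)²/110 = 49/110 = 0.4455
5: (130 − 110)²/110 = 400/110 = 3.6364
6: (108 − 110)²/110 = 4/110 = 0.0364
7: (100 − 110)²/110 = 100/110 = 0.9091
8: (88 − 110)²/110 = 484/110 = 4.4000
9: (133 − 110)²/110 = 529/110 = 4.8091
Sum = 19.400

19.400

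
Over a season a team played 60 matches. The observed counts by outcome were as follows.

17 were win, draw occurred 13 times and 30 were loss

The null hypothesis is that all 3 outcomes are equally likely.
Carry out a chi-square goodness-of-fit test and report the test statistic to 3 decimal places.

7.900

Expected count for each of the 3 categories: 60/3 = 20.
χ² = (17−20)²/20 + (13−20)²/20 + (30−20)²/20
   = 0.4500 + 2.4500 + 5.0000
Sum = 7.900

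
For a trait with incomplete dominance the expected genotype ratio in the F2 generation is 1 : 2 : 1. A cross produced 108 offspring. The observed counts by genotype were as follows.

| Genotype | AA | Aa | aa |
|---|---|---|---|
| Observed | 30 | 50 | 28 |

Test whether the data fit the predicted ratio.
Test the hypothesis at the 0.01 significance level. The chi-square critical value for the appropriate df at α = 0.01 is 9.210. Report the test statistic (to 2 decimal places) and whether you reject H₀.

Ratio total = 4. Expected counts: 108×1/4 = 27, 108×2/4 = 54, 108×1/4 = 27.
AA: (30 − 27)²/27 = 9/27 = 0.333
Aa: (50 − 54)²/54 = 16/54 = 0.296
aa: (28 − 27)²/27 = 1/27 = 0.037
Sum = 0.67
df = 2. Since 0.67 < 9.210, we do not reject H₀.

0.67; do not reject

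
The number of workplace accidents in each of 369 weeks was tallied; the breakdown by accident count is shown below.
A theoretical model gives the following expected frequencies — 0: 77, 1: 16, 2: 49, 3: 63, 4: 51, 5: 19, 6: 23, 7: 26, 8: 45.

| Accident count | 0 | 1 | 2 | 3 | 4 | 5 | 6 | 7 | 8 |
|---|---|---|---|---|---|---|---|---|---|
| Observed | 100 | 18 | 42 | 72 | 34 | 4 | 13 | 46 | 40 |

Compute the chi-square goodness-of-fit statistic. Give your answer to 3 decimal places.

0: (100 − 77)²/77 = 529/77 = 6.8701
1: (18 − 16)²/16 = 4/16 = 0.2500
2: (42 − 49)²/49 = 49/49 = 1.0000
3: (72 − 63)²/63 = 81/63 = 1.2857
4: (34 − 51)²/51 = 289/51 = 5.6667
5: (4 − 19)²/19 = 225/19 = 11.8421
6: (13 − 23)²/23 = 100/23 = 4.3478
7: (46 − 26)²/26 = 400/26 = 15.3846
8: (40 − 45)²/45 = 25/45 = 0.5556
Sum = 47.203

47.203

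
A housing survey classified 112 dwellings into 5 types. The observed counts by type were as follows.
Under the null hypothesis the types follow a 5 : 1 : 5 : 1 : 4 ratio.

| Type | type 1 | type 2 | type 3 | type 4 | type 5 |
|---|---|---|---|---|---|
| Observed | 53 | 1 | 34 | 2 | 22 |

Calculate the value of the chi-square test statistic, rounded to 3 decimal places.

Ratio total = 16. Expected counts: 112×5/16 = 35, 112×1/16 = 7, 112×5/16 = 35, 112×1/16 = 7, 112×4/16 = 28.
χ² = (53−35)²/35 + (1−7)²/7 + (34−35)²/35 + (2−7)²/7 + (22−28)²/28
   = 9.2571 + 5.1429 + 0.0286 + 3.5714 + 1.2857
Sum = 19.286

19.286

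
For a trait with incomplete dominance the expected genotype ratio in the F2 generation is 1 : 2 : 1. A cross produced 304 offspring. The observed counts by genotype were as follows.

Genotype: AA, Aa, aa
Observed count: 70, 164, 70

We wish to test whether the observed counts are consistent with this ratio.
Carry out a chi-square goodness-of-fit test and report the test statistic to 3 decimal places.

Ratio total = 4. Expected counts: 304×1/4 = 76, 304×2/4 = 152, 304×1/4 = 76.
χ² = (70−76)²/76 + (164−152)²/152 + (70−76)²/76
   = 0.4737 + 0.9474 + 0.4737
Sum = 1.895

1.895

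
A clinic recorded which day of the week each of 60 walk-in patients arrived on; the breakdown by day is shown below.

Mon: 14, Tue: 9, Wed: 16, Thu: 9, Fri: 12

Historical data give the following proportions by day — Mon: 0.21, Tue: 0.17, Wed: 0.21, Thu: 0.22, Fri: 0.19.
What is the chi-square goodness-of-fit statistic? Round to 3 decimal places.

Expected counts E_i = n·p_i: 60×0.21 = 12.6, 60×0.17 = 10.2, 60×0.21 = 12.6, 60×0.22 = 13.2, 60×0.19 = 11.4.
χ² = (14−12.6)²/12.6 + (9−10.2)²/10.2 + (16−12.6)²/12.6 + (9−13.2)²/13.2 + (12−11.4)²/11.4
   = 0.1556 + 0.1412 + 0.9175 + 1.3364 + 0.0316
Sum = 2.582

2.582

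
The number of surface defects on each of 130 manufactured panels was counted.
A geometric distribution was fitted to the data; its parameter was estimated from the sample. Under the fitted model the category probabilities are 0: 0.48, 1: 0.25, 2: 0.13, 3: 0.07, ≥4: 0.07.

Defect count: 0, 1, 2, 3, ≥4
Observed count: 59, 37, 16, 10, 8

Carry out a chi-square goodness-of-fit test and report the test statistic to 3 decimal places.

Expected counts E_i = n·p_i: 130×0.48 = 62.4, 130×0.25 = 32.5, 130×0.13 = 16.9, 130×0.07 = 9.1, 130×0.07 = 9.1.
0: (59 − 62.4)²/62.4 = 11.56/62.4 = 0.1853
1: (37 − 32.5)²/32.5 = 20.25/32.5 = 0.6231
2: (16 − 16.9)²/16.9 = 0.81/16.9 = 0.0479
3: (10 − 9.1)²/9.1 = 0.81/9.1 = 0.0890
≥4: (8 − 9.1)²/9.1 = 1.21/9.1 = 0.1330
Sum = 1.078

1.078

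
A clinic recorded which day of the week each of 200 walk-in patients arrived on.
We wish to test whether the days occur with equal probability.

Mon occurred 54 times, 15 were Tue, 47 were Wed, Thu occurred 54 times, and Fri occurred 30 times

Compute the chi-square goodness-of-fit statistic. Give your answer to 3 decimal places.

Expected count for each of the 5 categories: 200/5 = 40.
Mon: (54 − 40)²/40 = 196/40 = 4.9000
Tue: (15 − 40)²/40 = 625/40 = 15.6250
Wed: (47 − 40)²/40 = 49/40 = 1.2250
Thu: (54 − 40)²/40 = 196/40 = 4.9000
Fri: (30 − 40)²/40 = 100/40 = 2.5000
Sum = 29.150

29.150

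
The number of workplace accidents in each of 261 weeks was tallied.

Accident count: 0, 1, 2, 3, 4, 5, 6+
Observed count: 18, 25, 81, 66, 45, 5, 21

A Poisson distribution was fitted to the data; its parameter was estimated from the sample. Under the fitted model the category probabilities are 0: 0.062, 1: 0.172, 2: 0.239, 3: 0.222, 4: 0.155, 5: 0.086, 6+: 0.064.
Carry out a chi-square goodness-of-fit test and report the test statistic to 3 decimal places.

Expected counts E_i = n·p_i: 261×0.062 = 16.182, 261×0.172 = 44.892, 261×0.239 = 62.379, 261×0.222 = 57.942, 261×0.155 = 40.455, 261×0.086 = 22.446, 261×0.064 = 16.704.
χ² = (18−16.182)²/16.182 + (25−44.892)²/44.892 + (81−62.379)²/62.379 + (66−57.942)²/57.942 + (45−40.455)²/40.455 + (5−22.446)²/22.446 + (21−16.704)²/16.704
   = 0.2042 + 8.8143 + 5.5586 + 1.1206 + 0.5106 + 13.5598 + 1.1049
Sum = 30.873

30.873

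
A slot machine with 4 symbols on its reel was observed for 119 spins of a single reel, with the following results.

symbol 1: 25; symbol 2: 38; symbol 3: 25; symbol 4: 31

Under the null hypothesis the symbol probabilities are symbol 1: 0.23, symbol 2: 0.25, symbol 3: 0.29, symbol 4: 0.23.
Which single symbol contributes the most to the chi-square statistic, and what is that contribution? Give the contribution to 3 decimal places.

Expected counts E_i = n·p_i: 119×0.23 = 27.37, 119×0.25 = 29.75, 119×0.29 = 34.51, 119×0.23 = 27.37.
symbol 1: (25 − 27.37)²/27.37 = 5.6169/27.37 = 0.2052
symbol 2: (38 − 29.75)²/29.75 = 68.0625/29.75 = 2.2878
symbol 3: (25 − 34.51)²/34.51 = 90.4401/34.51 = 2.6207
symbol 4: (31 − 27.37)²/27.37 = 13.1769/27.37 = 0.4814
The largest term is for symbol 3: 2.621.

symbol 3, 2.621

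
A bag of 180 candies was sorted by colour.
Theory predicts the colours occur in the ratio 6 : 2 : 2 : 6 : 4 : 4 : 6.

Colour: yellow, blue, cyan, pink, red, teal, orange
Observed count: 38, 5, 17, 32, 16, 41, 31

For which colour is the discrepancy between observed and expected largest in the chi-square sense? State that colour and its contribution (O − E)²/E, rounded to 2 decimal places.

Ratio total = 30. Expected counts: 180×6/30 = 36, 180×2/30 = 12, 180×2/30 = 12, 180×6/30 = 36, 180×4/30 = 24, 180×4/30 = 24, 180×6/30 = 36.
χ² = (38−36)²/36 + (5−12)²/12 + (17−12)²/12 + (32−36)²/36 + (16−24)²/24 + (41−24)²/24 + (31−36)²/36
   = 0.111 + 4.083 + 2.083 + 0.444 + 2.667 + 12.042 + 0.694
The largest term is for teal: 12.04.

teal, 12.04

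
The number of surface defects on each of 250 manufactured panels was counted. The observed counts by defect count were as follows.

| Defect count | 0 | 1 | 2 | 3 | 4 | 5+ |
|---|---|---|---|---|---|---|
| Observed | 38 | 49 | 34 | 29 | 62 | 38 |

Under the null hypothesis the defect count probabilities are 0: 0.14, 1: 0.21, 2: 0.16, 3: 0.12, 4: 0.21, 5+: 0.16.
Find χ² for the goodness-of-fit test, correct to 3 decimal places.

3.243

Expected counts E_i = n·p_i: 250×0.14 = 35, 250×0.21 = 52.5, 250×0.16 = 40, 250×0.12 = 30, 250×0.21 = 52.5, 250×0.16 = 40.
0: (38 − 35)²/35 = 9/35 = 0.2571
1: (49 − 52.5)²/52.5 = 12.25/52.5 = 0.2333
2: (34 − 40)²/40 = 36/40 = 0.9000
3: (29 − 30)²/30 = 1/30 = 0.0333
4: (62 − 52.5)²/52.5 = 90.25/52.5 = 1.7190
5+: (38 − 40)²/40 = 4/40 = 0.1000
Sum = 3.243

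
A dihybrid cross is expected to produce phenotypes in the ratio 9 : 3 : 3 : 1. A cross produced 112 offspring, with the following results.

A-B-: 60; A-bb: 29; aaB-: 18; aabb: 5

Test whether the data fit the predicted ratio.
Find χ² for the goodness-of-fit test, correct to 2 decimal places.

4.19

Ratio total = 16. Expected counts: 112×9/16 = 63, 112×3/16 = 21, 112×3/16 = 21, 112×1/16 = 7.
cat         O        E   (O−E)²/E
A-B-       60       63      0.143
A-bb       29       21      3.048
aaB-       18       21      0.429
aabb        5        7      0.571
Sum = 4.19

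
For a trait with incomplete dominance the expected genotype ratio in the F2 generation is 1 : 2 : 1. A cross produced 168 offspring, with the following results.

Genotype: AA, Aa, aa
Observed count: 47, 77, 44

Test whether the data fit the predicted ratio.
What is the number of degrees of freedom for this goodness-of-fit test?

2

There are k = 3 categories and no parameters were estimated from the data, so df = 3 − 1 = 2.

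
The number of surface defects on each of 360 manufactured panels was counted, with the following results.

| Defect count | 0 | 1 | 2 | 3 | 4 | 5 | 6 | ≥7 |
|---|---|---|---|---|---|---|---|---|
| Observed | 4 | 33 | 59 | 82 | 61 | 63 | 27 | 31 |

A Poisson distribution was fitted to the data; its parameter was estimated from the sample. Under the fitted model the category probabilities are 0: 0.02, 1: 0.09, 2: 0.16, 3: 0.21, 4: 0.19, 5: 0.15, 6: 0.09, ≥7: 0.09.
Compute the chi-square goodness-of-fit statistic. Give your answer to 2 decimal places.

5.27

Expected counts E_i = n·p_i: 360×0.02 = 7.2, 360×0.09 = 32.4, 360×0.16 = 57.6, 360×0.21 = 75.6, 360×0.19 = 68.4, 360×0.15 = 54, 360×0.09 = 32.4, 360×0.09 = 32.4.
cat         O        E   (O−E)²/E
0           4      7.2      1.422
1          33     32.4      0.011
2          59     57.6      0.034
3          82     75.6      0.542
4          61     68.4      0.801
5          63       54      1.500
6          27     32.4      0.900
≥7         31     32.4      0.060
Sum = 5.27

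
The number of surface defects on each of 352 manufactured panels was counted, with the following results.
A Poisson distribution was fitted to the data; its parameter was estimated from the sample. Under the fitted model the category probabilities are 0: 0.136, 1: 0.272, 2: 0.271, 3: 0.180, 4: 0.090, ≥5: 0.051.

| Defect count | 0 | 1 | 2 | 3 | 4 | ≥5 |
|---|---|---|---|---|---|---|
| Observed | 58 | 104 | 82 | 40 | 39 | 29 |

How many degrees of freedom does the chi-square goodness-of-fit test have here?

4

There are k = 6 categories and 1 parameter estimated from the data, so df = 6 − 1 − 1 = 4.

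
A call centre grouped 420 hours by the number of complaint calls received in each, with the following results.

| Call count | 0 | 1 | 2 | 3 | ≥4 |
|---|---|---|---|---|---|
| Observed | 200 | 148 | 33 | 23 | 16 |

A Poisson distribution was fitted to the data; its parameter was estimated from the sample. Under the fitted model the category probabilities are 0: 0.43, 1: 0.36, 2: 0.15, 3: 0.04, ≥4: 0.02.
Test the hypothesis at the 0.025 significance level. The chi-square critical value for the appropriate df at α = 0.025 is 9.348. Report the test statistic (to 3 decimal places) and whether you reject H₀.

Expected counts E_i = n·p_i: 420×0.43 = 180.6, 420×0.36 = 151.2, 420×0.15 = 63, 420×0.04 = 16.8, 420×0.02 = 8.4.
cat         O        E   (O−E)²/E
0         200    180.6     2.0839
1         148    151.2     0.0677
2          33       63    14.2857
3          23     16.8     2.2881
≥4         16      8.4     6.8762
Sum = 25.602
df = 3. Since 25.602 > 9.348, we reject H₀.

25.602; reject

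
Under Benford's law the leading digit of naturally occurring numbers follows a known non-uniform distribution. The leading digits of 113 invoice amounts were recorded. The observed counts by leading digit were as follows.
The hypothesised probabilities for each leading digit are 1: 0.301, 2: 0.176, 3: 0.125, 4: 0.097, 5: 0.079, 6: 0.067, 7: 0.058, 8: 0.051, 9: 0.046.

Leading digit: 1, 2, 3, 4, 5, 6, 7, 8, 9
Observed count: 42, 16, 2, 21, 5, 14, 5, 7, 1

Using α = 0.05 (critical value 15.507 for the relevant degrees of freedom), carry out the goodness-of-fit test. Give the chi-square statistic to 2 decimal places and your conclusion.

33.45; reject

Expected counts E_i = n·p_i: 113×0.301 = 34.013, 113×0.176 = 19.888, 113×0.125 = 14.125, 113×0.097 = 10.961, 113×0.079 = 8.927, 113×0.067 = 7.571, 113×0.058 = 6.554, 113×0.051 = 5.763, 113×0.046 = 5.198.
1: (42 − 34.013)²/34.013 = 63.792169/34.013 = 1.876
2: (16 − 19.888)²/19.888 = 15.116544/19.888 = 0.760
3: (2 − 14.125)²/14.125 = 147.015625/14.125 = 10.408
4: (21 − 10.961)²/10.961 = 100.781521/10.961 = 9.195
5: (5 − 8.927)²/8.927 = 15.421329/8.927 = 1.727
6: (14 − 7.571)²/7.571 = 41.332041/7.571 = 5.459
7: (5 − 6.554)²/6.554 = 2.414916/6.554 = 0.368
8: (7 − 5.763)²/5.763 = 1.530169/5.763 = 0.266
9: (1 − 5.198)²/5.198 = 17.623204/5.198 = 3.390
Sum = 33.45
df = 8. Since 33.45 > 15.507, we reject H₀.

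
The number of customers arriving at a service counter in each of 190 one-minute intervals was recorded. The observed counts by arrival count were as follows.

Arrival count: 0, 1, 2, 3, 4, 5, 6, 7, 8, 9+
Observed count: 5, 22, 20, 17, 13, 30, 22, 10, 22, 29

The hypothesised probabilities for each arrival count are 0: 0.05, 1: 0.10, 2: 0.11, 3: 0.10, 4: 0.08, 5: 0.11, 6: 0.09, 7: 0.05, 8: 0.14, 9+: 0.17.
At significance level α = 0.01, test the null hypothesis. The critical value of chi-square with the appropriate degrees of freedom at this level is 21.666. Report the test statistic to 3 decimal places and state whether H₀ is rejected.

9.698; do not reject

Expected counts E_i = n·p_i: 190×0.05 = 9.5, 190×0.10 = 19, 190×0.11 = 20.9, 190×0.10 = 19, 190×0.08 = 15.2, 190×0.11 = 20.9, 190×0.09 = 17.1, 190×0.05 = 9.5, 190×0.14 = 26.6, 190×0.17 = 32.3.
χ² = (5−9.5)²/9.5 + (22−19)²/19 + (20−20.9)²/20.9 + (17−19)²/19 + (13−15.2)²/15.2 + (30−20.9)²/20.9 + (22−17.1)²/17.1 + (10−9.5)²/9.5 + (22−26.6)²/26.6 + (29−32.3)²/32.3
   = 2.1316 + 0.4737 + 0.0388 + 0.2105 + 0.3184 + 3.9622 + 1.4041 + 0.0263 + 0.7955 + 0.3372
Sum = 9.698
df = 9. Since 9.698 < 21.666, we do not reject H₀.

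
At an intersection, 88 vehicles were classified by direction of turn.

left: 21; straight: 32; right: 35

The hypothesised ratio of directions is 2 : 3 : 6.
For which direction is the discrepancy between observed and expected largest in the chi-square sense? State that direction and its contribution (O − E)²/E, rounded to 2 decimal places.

right, 3.52

Ratio total = 11. Expected counts: 88×2/11 = 16, 88×3/11 = 24, 88×6/11 = 48.
cat           O        E   (O−E)²/E
left         21       16      1.563
straight     32       24      2.667
right        35       48      3.521
The largest term is for right: 3.52.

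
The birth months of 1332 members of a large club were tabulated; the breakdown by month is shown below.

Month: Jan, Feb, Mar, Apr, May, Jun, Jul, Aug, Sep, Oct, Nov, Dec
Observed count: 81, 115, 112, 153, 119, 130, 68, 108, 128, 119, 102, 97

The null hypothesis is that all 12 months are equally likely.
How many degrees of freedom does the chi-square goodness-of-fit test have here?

There are k = 12 categories and no parameters were estimated from the data, so df = 12 − 1 = 11.

11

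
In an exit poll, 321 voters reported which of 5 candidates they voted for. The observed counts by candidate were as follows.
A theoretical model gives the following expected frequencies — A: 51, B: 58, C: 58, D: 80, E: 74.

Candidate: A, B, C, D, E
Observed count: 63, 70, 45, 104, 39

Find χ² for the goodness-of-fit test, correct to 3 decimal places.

A: (63 − 51)²/51 = 144/51 = 2.8235
B: (70 − 58)²/58 = 144/58 = 2.4828
C: (45 − 58)²/58 = 169/58 = 2.9138
D: (104 − 80)²/80 = 576/80 = 7.2000
E: (39 − 74)²/74 = 1225/74 = 16.5541
Sum = 31.974

31.974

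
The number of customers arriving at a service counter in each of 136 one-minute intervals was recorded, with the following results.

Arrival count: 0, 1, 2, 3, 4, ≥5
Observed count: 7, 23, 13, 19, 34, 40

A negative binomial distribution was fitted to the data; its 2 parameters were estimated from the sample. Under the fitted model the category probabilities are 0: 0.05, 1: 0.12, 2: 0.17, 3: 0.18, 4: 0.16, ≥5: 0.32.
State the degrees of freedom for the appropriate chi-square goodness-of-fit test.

3

There are k = 6 categories and 2 parameters estimated from the data, so df = 6 − 1 − 2 = 3.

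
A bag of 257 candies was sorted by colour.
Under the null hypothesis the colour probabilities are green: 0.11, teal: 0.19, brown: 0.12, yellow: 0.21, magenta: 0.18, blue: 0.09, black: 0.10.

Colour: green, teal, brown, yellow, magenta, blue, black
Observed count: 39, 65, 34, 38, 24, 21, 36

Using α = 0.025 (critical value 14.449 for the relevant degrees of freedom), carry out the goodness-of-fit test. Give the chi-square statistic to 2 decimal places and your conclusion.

29.51; reject

Expected counts E_i = n·p_i: 257×0.11 = 28.27, 257×0.19 = 48.83, 257×0.12 = 30.84, 257×0.21 = 53.97, 257×0.18 = 46.26, 257×0.09 = 23.13, 257×0.10 = 25.7.
green: (39 − 28.27)²/28.27 = 115.1329/28.27 = 4.073
teal: (65 − 48.83)²/48.83 = 261.4689/48.83 = 5.355
brown: (34 − 30.84)²/30.84 = 9.9856/30.84 = 0.324
yellow: (38 − 53.97)²/53.97 = 255.0409/53.97 = 4.726
magenta: (24 − 46.26)²/46.26 = 495.5076/46.26 = 10.711
blue: (21 − 23.13)²/23.13 = 4.5369/23.13 = 0.196
black: (36 − 25.7)²/25.7 = 106.09/25.7 = 4.128
Sum = 29.51
df = 6. Since 29.51 > 14.449, we reject H₀.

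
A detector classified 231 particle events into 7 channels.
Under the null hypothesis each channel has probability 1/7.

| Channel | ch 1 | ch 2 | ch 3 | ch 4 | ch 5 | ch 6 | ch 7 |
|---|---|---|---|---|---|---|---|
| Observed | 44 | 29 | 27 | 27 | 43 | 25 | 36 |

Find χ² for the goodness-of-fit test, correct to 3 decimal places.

Expected count for each of the 7 categories: 231/7 = 33.
ch 1: (44 − 33)²/33 = 121/33 = 3.6667
ch 2: (29 − 33)²/33 = 16/33 = 0.4848
ch 3: (27 − 33)²/33 = 36/33 = 1.0909
ch 4: (27 − 33)²/33 = 36/33 = 1.0909
ch 5: (43 − 33)²/33 = 100/33 = 3.0303
ch 6: (25 − 33)²/33 = 64/33 = 1.9394
ch 7: (36 − 33)²/33 = 9/33 = 0.2727
Sum = 11.576

11.576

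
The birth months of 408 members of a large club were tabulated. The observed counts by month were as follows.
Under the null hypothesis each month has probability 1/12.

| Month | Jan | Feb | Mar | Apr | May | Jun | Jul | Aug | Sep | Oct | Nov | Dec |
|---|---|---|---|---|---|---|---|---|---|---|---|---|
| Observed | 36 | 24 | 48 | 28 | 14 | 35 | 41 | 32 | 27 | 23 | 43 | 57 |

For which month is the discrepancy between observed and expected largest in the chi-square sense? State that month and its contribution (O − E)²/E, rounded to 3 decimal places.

Dec, 15.559

Under H₀ each category has probability 1/12, so each expected count is 408/12 = 34.
Jan: (36 − 34)²/34 = 4/34 = 0.1176
Feb: (24 − 34)²/34 = 100/34 = 2.9412
Mar: (48 − 34)²/34 = 196/34 = 5.7647
Apr: (28 − 34)²/34 = 36/34 = 1.0588
May: (14 − 34)²/34 = 400/34 = 11.7647
Jun: (35 − 34)²/34 = 1/34 = 0.0294
Jul: (41 − 34)²/34 = 49/34 = 1.4412
Aug: (32 − 34)²/34 = 4/34 = 0.1176
Sep: (27 − 34)²/34 = 49/34 = 1.4412
Oct: (23 − 34)²/34 = 121/34 = 3.5588
Nov: (43 − 34)²/34 = 81/34 = 2.3824
Dec: (57 − 34)²/34 = 529/34 = 15.5588
The largest term is for Dec: 15.559.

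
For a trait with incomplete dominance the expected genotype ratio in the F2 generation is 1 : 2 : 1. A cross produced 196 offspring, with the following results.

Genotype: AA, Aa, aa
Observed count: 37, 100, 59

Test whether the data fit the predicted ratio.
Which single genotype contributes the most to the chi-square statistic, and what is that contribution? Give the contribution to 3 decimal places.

Ratio total = 4. Expected counts: 196×1/4 = 49, 196×2/4 = 98, 196×1/4 = 49.
χ² = (37−49)²/49 + (100−98)²/98 + (59−49)²/49
   = 2.9388 + 0.0408 + 2.0408
The largest term is for AA: 2.939.

AA, 2.939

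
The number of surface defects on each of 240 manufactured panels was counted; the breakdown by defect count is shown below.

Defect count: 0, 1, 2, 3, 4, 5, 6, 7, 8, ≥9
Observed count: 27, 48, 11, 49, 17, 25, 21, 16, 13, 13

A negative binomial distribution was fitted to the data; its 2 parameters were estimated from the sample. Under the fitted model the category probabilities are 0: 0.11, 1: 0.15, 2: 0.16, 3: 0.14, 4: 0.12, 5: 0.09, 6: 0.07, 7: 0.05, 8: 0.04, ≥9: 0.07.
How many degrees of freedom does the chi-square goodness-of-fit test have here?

There are k = 10 categories and 2 parameters estimated from the data, so df = 10 − 1 − 2 = 7.

7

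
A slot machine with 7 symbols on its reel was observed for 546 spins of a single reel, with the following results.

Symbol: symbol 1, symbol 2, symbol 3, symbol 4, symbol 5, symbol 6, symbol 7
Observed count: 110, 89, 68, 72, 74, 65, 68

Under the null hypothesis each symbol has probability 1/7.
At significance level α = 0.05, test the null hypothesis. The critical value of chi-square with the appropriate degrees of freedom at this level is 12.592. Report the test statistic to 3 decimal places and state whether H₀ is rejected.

20.077; reject

Under H₀ each category has probability 1/7, so each expected count is 546/7 = 78.
χ² = (110−78)²/78 + (89−78)²/78 + (68−78)²/78 + (72−78)²/78 + (74−78)²/78 + (65−78)²/78 + (68−78)²/78
   = 13.1282 + 1.5513 + 1.2821 + 0.4615 + 0.2051 + 2.1667 + 1.2821
Sum = 20.077
df = 6. Since 20.077 > 12.592, we reject H₀.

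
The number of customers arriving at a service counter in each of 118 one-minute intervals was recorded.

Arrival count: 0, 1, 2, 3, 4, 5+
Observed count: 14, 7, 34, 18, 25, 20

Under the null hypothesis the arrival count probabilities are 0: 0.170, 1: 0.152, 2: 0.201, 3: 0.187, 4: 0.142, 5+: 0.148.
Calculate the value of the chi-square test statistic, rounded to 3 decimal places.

18.130

Expected counts E_i = n·p_i: 118×0.170 = 20.06, 118×0.152 = 17.936, 118×0.201 = 23.718, 118×0.187 = 22.066, 118×0.142 = 16.756, 118×0.148 = 17.464.
cat         O        E   (O−E)²/E
0          14    20.06     1.8307
1           7   17.936     6.6679
2          34   23.718     4.4574
3          18   22.066     0.7492
4          25   16.756     4.0561
5+         20   17.464     0.3683
Sum = 18.130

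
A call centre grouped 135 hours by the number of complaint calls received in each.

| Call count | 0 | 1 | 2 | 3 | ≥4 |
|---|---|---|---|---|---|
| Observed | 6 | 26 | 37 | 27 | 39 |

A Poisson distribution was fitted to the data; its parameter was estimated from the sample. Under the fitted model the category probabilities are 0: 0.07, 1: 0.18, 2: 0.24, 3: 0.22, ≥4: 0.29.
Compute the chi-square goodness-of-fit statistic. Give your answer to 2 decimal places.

2.28

Expected counts E_i = n·p_i: 135×0.07 = 9.45, 135×0.18 = 24.3, 135×0.24 = 32.4, 135×0.22 = 29.7, 135×0.29 = 39.15.
0: (6 − 9.45)²/9.45 = 11.9025/9.45 = 1.260
1: (26 − 24.3)²/24.3 = 2.89/24.3 = 0.119
2: (37 − 32.4)²/32.4 = 21.16/32.4 = 0.653
3: (27 − 29.7)²/29.7 = 7.29/29.7 = 0.245
≥4: (39 − 39.15)²/39.15 = 0.0225/39.15 = 0.001
Sum = 2.28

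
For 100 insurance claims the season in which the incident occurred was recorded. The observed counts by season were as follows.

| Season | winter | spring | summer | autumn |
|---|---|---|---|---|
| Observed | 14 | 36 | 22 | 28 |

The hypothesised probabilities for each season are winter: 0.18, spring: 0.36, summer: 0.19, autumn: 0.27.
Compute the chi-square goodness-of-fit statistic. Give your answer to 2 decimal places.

1.40

Expected counts E_i = n·p_i: 100×0.18 = 18, 100×0.36 = 36, 100×0.19 = 19, 100×0.27 = 27.
winter: (14 − 18)²/18 = 16/18 = 0.889
spring: (36 − 36)²/36 = 0/36 = 0.000
summer: (22 − 19)²/19 = 9/19 = 0.474
autumn: (28 − 27)²/27 = 1/27 = 0.037
Sum = 1.40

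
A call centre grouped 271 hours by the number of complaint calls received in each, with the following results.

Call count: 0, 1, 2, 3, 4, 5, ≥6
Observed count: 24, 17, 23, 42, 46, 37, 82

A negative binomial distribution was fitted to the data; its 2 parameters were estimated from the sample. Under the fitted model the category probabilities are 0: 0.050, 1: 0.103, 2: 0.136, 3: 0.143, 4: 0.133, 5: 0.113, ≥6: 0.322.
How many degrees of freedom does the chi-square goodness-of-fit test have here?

There are k = 7 categories and 2 parameters estimated from the data, so df = 7 − 1 − 2 = 4.

4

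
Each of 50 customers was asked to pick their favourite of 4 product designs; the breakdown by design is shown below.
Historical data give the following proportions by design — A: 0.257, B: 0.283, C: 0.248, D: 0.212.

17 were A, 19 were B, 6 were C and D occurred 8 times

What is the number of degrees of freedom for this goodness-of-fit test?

There are k = 4 categories and no parameters were estimated from the data, so df = 4 − 1 = 3.

3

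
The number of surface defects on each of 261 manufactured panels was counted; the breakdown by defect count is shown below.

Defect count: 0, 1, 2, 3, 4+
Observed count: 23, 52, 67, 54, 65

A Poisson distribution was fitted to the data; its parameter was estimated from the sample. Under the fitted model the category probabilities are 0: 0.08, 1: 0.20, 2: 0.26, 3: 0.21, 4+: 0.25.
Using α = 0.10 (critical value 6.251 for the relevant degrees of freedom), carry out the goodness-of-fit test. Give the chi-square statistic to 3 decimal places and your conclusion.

Expected counts E_i = n·p_i: 261×0.08 = 20.88, 261×0.20 = 52.2, 261×0.26 = 67.86, 261×0.21 = 54.81, 261×0.25 = 65.25.
0: (23 − 20.88)²/20.88 = 4.4944/20.88 = 0.2152
1: (52 − 52.2)²/52.2 = 0.04/52.2 = 0.0008
2: (67 − 67.86)²/67.86 = 0.7396/67.86 = 0.0109
3: (54 − 54.81)²/54.81 = 0.6561/54.81 = 0.0120
4+: (65 − 65.25)²/65.25 = 0.0625/65.25 = 0.0010
Sum = 0.240
df = 3. Since 0.240 < 6.251, we do not reject H₀.

0.240; do not reject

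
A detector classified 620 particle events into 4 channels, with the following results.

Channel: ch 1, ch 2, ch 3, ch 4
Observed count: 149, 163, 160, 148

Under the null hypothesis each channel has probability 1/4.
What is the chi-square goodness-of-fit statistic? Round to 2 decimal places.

1.12

Under H₀ each category has probability 1/4, so each expected count is 620/4 = 155.
ch 1: (149 − 155)²/155 = 36/155 = 0.232
ch 2: (163 − 155)²/155 = 64/155 = 0.413
ch 3: (160 − 155)²/155 = 25/155 = 0.161
ch 4: (148 − 155)²/155 = 49/155 = 0.316
Sum = 1.12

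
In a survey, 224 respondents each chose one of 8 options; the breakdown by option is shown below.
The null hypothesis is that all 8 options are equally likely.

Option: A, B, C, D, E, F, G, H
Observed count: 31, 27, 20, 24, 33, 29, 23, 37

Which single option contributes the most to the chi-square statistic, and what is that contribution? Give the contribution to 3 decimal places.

H, 2.893

Expected count for each of the 8 categories: 224/8 = 28.
A: (31 − 28)²/28 = 9/28 = 0.3214
B: (27 − 28)²/28 = 1/28 = 0.0357
C: (20 − 28)²/28 = 64/28 = 2.2857
D: (24 − 28)²/28 = 16/28 = 0.5714
E: (33 − 28)²/28 = 25/28 = 0.8929
F: (29 − 28)²/28 = 1/28 = 0.0357
G: (23 − 28)²/28 = 25/28 = 0.8929
H: (37 − 28)²/28 = 81/28 = 2.8929
The largest term is for H: 2.893.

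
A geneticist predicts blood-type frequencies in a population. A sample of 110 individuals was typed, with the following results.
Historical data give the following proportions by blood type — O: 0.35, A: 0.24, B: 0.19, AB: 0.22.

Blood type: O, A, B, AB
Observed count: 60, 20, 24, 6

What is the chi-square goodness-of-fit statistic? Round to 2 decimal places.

27.71

Expected counts E_i = n·p_i: 110×0.35 = 38.5, 110×0.24 = 26.4, 110×0.19 = 20.9, 110×0.22 = 24.2.
χ² = (60−38.5)²/38.5 + (20−26.4)²/26.4 + (24−20.9)²/20.9 + (6−24.2)²/24.2
   = 12.006 + 1.552 + 0.460 + 13.688
Sum = 27.71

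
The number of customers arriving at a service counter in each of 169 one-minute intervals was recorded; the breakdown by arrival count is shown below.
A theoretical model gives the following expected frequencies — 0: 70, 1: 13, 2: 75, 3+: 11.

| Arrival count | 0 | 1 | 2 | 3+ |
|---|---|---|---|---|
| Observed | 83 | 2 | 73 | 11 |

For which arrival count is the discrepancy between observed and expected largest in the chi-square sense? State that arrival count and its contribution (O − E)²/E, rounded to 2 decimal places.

1, 9.31

0: (83 − 70)²/70 = 169/70 = 2.414
1: (2 − 13)²/13 = 121/13 = 9.308
2: (73 − 75)²/75 = 4/75 = 0.053
3+: (11 − 11)²/11 = 0/11 = 0.000
The largest term is for 1: 9.31.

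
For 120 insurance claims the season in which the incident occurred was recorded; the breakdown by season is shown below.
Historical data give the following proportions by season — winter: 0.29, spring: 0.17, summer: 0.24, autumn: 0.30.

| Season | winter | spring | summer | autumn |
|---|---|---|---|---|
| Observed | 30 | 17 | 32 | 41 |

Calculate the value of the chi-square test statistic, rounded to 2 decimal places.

2.28

Expected counts E_i = n·p_i: 120×0.29 = 34.8, 120×0.17 = 20.4, 120×0.24 = 28.8, 120×0.30 = 36.
winter: (30 − 34.8)²/34.8 = 23.04/34.8 = 0.662
spring: (17 − 20.4)²/20.4 = 11.56/20.4 = 0.567
summer: (32 − 28.8)²/28.8 = 10.24/28.8 = 0.356
autumn: (41 − 36)²/36 = 25/36 = 0.694
Sum = 2.28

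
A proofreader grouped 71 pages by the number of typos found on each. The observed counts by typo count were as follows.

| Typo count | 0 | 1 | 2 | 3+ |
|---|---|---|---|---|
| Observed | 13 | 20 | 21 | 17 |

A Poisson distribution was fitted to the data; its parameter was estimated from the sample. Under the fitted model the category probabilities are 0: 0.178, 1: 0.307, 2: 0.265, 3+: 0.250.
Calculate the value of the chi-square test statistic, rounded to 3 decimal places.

0.444

Expected counts E_i = n·p_i: 71×0.178 = 12.638, 71×0.307 = 21.797, 71×0.265 = 18.815, 71×0.250 = 17.75.
χ² = (13−12.638)²/12.638 + (20−21.797)²/21.797 + (21−18.815)²/18.815 + (17−17.75)²/17.75
   = 0.0104 + 0.1481 + 0.2537 + 0.0317
Sum = 0.444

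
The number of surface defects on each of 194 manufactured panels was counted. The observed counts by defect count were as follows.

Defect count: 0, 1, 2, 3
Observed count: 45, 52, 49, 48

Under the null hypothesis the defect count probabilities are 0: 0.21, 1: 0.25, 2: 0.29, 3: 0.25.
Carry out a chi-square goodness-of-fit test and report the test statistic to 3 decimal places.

Expected counts E_i = n·p_i: 194×0.21 = 40.74, 194×0.25 = 48.5, 194×0.29 = 56.26, 194×0.25 = 48.5.
cat         O        E   (O−E)²/E
0          45    40.74     0.4454
1          52     48.5     0.2526
2          49    56.26     0.9369
3          48     48.5     0.0052
Sum = 1.640

1.640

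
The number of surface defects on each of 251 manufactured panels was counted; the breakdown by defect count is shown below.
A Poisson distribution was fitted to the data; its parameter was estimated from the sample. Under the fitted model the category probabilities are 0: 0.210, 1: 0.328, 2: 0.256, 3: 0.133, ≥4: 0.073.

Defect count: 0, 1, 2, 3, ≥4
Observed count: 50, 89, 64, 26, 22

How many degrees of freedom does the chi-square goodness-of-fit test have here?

3

There are k = 5 categories and 1 parameter estimated from the data, so df = 5 − 1 − 1 = 3.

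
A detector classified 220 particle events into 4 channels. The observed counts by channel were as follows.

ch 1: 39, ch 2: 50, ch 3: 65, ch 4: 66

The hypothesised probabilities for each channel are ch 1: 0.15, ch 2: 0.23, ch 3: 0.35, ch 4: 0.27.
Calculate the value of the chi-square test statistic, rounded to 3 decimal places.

Expected counts E_i = n·p_i: 220×0.15 = 33, 220×0.23 = 50.6, 220×0.35 = 77, 220×0.27 = 59.4.
ch 1: (39 − 33)²/33 = 36/33 = 1.0909
ch 2: (50 − 50.6)²/50.6 = 0.36/50.6 = 0.0071
ch 3: (65 − 77)²/77 = 144/77 = 1.8701
ch 4: (66 − 59.4)²/59.4 = 43.56/59.4 = 0.7333
Sum = 3.701

3.701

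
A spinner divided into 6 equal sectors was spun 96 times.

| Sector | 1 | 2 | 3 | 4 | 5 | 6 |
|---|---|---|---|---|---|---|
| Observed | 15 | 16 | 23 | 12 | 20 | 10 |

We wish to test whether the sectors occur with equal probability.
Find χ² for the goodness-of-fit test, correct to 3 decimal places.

7.375

Under H₀ each category has probability 1/6, so each expected count is 96/6 = 16.
cat         O        E   (O−E)²/E
1          15       16     0.0625
2          16       16     0.0000
3          23       16     3.0625
4          12       16     1.0000
5          20       16     1.0000
6          10       16     2.2500
Sum = 7.375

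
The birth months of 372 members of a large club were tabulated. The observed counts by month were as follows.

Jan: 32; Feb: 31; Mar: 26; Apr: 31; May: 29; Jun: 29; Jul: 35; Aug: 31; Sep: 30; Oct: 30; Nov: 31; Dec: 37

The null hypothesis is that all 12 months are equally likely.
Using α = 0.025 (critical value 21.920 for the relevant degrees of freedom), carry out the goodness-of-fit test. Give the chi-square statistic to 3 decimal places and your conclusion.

Expected count for each of the 12 categories: 372/12 = 31.
cat         O        E   (O−E)²/E
Jan        32       31     0.0323
Feb        31       31     0.0000
Mar        26       31     0.8065
Apr        31       31     0.0000
May        29       31     0.1290
Jun        29       31     0.1290
Jul        35       31     0.5161
Aug        31       31     0.0000
Sep        30       31     0.0323
Oct        30       31     0.0323
Nov        31       31     0.0000
Dec        37       31     1.1613
Sum = 2.839
df = 11. Since 2.839 < 21.920, we do not reject H₀.

2.839; do not reject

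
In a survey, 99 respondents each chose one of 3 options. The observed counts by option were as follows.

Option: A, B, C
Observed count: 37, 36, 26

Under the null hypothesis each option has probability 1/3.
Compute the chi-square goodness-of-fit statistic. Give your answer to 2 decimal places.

Under H₀ each category has probability 1/3, so each expected count is 99/3 = 33.
A: (37 − 33)²/33 = 16/33 = 0.485
B: (36 − 33)²/33 = 9/33 = 0.273
C: (26 − 33)²/33 = 49/33 = 1.485
Sum = 2.24

2.24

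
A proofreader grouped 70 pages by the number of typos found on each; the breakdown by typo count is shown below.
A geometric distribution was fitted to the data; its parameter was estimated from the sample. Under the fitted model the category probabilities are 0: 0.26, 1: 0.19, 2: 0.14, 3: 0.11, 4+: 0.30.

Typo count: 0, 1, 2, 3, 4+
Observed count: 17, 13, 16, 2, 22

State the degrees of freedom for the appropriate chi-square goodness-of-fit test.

There are k = 5 categories and 1 parameter estimated from the data, so df = 5 − 1 − 1 = 3.

3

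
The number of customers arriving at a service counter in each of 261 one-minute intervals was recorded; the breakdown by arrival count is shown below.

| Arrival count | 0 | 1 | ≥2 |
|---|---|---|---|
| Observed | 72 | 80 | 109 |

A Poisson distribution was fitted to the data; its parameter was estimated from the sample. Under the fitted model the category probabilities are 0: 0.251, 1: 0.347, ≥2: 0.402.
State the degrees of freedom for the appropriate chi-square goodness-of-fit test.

1

There are k = 3 categories and 1 parameter estimated from the data, so df = 3 − 1 − 1 = 1.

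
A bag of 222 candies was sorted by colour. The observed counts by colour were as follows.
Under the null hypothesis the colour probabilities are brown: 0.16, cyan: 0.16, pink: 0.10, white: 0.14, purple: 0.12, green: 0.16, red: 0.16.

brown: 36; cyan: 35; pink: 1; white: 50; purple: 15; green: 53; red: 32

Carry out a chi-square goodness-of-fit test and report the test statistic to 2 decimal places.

Expected counts E_i = n·p_i: 222×0.16 = 35.52, 222×0.16 = 35.52, 222×0.10 = 22.2, 222×0.14 = 31.08, 222×0.12 = 26.64, 222×0.16 = 35.52, 222×0.16 = 35.52.
brown: (36 − 35.52)²/35.52 = 0.2304/35.52 = 0.006
cyan: (35 − 35.52)²/35.52 = 0.2704/35.52 = 0.008
pink: (1 − 22.2)²/22.2 = 449.44/22.2 = 20.245
white: (50 − 31.08)²/31.08 = 357.9664/31.08 = 11.518
purple: (15 − 26.64)²/26.64 = 135.4896/26.64 = 5.086
green: (53 − 35.52)²/35.52 = 305.5504/35.52 = 8.602
red: (32 − 35.52)²/35.52 = 12.3904/35.52 = 0.349
Sum = 45.81

45.81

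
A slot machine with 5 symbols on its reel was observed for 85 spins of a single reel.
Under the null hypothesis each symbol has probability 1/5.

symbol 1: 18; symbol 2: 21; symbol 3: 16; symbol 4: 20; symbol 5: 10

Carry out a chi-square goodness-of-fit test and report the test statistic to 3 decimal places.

4.471

Expected count for each of the 5 categories: 85/5 = 17.
symbol 1: (18 − 17)²/17 = 1/17 = 0.0588
symbol 2: (21 − 17)²/17 = 16/17 = 0.9412
symbol 3: (16 − 17)²/17 = 1/17 = 0.0588
symbol 4: (20 − 17)²/17 = 9/17 = 0.5294
symbol 5: (10 − 17)²/17 = 49/17 = 2.8824
Sum = 4.471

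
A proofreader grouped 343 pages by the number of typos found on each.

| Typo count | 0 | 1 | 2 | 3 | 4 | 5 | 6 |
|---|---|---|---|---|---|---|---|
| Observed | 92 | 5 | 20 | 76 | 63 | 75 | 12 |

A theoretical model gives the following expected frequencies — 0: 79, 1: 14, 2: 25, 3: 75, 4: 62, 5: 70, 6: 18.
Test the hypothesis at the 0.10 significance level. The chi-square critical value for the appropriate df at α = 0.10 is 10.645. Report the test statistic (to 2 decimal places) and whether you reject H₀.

cat         O        E   (O−E)²/E
0          92       79      2.139
1           5       14      5.786
2          20       25      1.000
3          76       75      0.013
4          63       62      0.016
5          75       70      0.357
6          12       18      2.000
Sum = 11.31
df = 6. Since 11.31 > 10.645, we reject H₀.

11.31; reject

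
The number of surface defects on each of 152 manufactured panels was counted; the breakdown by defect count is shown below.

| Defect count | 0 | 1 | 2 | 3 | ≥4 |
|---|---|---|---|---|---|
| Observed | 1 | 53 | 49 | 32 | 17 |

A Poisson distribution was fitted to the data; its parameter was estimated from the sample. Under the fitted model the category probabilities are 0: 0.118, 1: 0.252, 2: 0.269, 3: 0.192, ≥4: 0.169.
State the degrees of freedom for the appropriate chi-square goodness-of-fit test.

3

There are k = 5 categories and 1 parameter estimated from the data, so df = 5 − 1 − 1 = 3.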